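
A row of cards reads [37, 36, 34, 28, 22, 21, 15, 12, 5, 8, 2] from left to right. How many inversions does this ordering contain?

54 out-of-order pairs

For each element, count later entries that are smaller:
37: 10
36: 9
34: 8
28: 7
22: 6
21: 5
15: 4
12: 3
5: 1
8: 1
2: 0
Sum: 10 + 9 + 8 + 7 + 6 + 5 + 4 + 3 + 1 + 1 + 0 = 54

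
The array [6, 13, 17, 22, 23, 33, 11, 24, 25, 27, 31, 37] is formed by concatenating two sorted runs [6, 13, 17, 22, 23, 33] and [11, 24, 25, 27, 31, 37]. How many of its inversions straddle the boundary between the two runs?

9

For each element r of the right run, count left-run elements greater than r:
r = 11: 13, 17, 22, 23, 33 → 5
r = 24: 33 → 1
r = 25: 33 → 1
r = 27: 33 → 1
r = 31: 33 → 1
r = 37: none → 0
Cross-inversions: 5 + 1 + 1 + 1 + 1 + 0 = 9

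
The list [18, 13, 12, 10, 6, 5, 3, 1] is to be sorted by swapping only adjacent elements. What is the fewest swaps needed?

Minimum adjacent swaps = number of inversions (each swap of adjacent out-of-order elements removes one inversion and no swap can remove more).
Count inversions — for each element, later elements that are smaller:
18: 13, 12, 10, 6, 5, 3, 1 → 7
13: 12, 10, 6, 5, 3, 1 → 6
12: 10, 6, 5, 3, 1 → 5
10: 6, 5, 3, 1 → 4
6: 5, 3, 1 → 3
5: 3, 1 → 2
3: 1 → 1
1: none → 0
Total inversions: 7 + 6 + 5 + 4 + 3 + 2 + 1 + 0 = 28

28 swaps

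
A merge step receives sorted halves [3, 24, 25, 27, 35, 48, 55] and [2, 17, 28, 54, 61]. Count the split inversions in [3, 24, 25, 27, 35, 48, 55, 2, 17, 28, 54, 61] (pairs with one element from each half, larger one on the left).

For each element r of the right run, count left-run elements greater than r:
r = 2: 3, 24, 25, 27, 35, 48, 55 → 7
r = 17: 24, 25, 27, 35, 48, 55 → 6
r = 28: 35, 48, 55 → 3
r = 54: 55 → 1
r = 61: none → 0
Cross-inversions: 7 + 6 + 3 + 1 + 0 = 17

17 cross-inversions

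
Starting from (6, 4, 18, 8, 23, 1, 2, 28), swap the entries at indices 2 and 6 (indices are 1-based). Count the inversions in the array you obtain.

11

Positions 2 and 6 hold 4 and 1; after swapping, the array is [6, 1, 18, 8, 23, 4, 2, 28].
Element-by-element contributions:
6: 3
1: 0
18: 3
8: 2
23: 2
4: 1
2: 0
28: 0
Sum: 3 + 0 + 3 + 2 + 2 + 1 + 0 + 0 = 11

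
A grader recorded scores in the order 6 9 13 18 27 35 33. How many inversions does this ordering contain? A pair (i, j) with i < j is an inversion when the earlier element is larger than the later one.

Listing every pair i<j with a[i]>a[j] (using 0-based positions):
(5,6): 35 > 33
That's 1 pair.

1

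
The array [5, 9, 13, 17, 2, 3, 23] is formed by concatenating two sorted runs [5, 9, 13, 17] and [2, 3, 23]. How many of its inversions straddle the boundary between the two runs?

8 cross-inversions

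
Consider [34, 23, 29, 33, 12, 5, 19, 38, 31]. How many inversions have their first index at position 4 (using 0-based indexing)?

The element at index 4 is 12.
Elements after it: 5, 19, 38, 31
Those smaller than 12: 5

1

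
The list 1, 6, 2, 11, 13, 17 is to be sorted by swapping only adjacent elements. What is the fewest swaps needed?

Adjacent swaps: 1

Minimum adjacent swaps = number of inversions (each swap of adjacent out-of-order elements removes one inversion and no swap can remove more).
Count inversions — for each element, later elements that are smaller:
1: none → 0
6: 2 → 1
2: none → 0
11: none → 0
13: none → 0
17: none → 0
Total inversions: 0 + 1 + 0 + 0 + 0 + 0 = 1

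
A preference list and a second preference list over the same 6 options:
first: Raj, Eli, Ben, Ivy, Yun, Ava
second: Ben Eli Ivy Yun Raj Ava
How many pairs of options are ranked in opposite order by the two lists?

Pairs: 5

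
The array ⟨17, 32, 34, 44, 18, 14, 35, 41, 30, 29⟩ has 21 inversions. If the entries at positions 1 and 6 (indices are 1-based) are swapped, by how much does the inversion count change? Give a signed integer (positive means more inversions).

-1

Positions 1 and 6 hold 17 and 14; after swapping, the array is [14, 32, 34, 44, 18, 17, 35, 41, 30, 29].
Count, for each position, how many later elements it exceeds:
14 → none → 0
32 → 18, 17, 30, 29 → 4
34 → 18, 17, 30, 29 → 4
44 → 18, 17, 35, 41, 30, 29 → 6
18 → 17 → 1
17 → none → 0
35 → 30, 29 → 2
41 → 30, 29 → 2
30 → 29 → 1
29 → none → 0
Sum: 0 + 4 + 4 + 6 + 1 + 0 + 2 + 2 + 1 + 0 = 20
Change: 20 − 21 = -1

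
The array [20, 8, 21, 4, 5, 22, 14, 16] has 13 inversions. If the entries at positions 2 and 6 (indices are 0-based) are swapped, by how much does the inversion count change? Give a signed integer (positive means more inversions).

-1

Positions 2 and 6 hold 21 and 14; after swapping, the array is [20, 8, 14, 4, 5, 22, 21, 16].
Element-by-element contributions:
20: 5
8: 2
14: 2
4: 0
5: 0
22: 2
21: 1
16: 0
Sum: 5 + 2 + 2 + 0 + 0 + 2 + 1 + 0 = 12
Change: 12 − 13 = -1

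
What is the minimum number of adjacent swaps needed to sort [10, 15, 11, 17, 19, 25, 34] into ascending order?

1 swap

Minimum adjacent swaps = number of inversions (each swap of adjacent out-of-order elements removes one inversion and no swap can remove more).
Count inversions — for each element, later elements that are smaller:
10: none → 0
15: 11 → 1
11: none → 0
17: none → 0
19: none → 0
25: none → 0
34: none → 0
Total inversions: 0 + 1 + 0 + 0 + 0 + 0 + 0 = 1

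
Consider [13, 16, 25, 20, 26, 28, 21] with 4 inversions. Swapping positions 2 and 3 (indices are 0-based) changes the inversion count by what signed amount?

-1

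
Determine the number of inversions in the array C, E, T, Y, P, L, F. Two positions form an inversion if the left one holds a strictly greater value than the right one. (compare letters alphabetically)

9

For each element, count later entries that are smaller:
C: 0
E: 0
T: 3
Y: 3
P: 2
L: 1
F: 0
Sum: 0 + 0 + 3 + 3 + 2 + 1 + 0 = 9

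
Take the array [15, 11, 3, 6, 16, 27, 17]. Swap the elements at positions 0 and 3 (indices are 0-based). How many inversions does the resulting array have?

3

Positions 0 and 3 hold 15 and 6; after swapping, the array is [6, 11, 3, 15, 16, 27, 17].
Sweep left to right; for each value list the smaller values that follow it:
6 → 3 → 1
11 → 3 → 1
3 → none → 0
15 → none → 0
16 → none → 0
27 → 17 → 1
17 → none → 0
Sum: 1 + 1 + 0 + 0 + 0 + 1 + 0 = 3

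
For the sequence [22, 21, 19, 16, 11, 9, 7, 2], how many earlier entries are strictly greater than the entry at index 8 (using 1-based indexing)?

7

The element at index 8 is 2.
Elements before it: 22, 21, 19, 16, 11, 9, 7
Those larger than 2: 22, 21, 19, 16, 11, 9, 7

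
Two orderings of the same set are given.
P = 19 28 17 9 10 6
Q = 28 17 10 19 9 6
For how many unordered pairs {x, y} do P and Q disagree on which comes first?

Assign each item its position (1..6) in the first ordering, then rewrite the second ordering as that position sequence:
positions: 19→1, 28→2, 17→3, 9→4, 10→5, 6→6
second ordering as positions: [2, 3, 5, 1, 4, 6]
Discordant pairs = inversions in this position sequence.
2: 1 → 1
3: 1 → 1
5: 1, 4 → 2
1: 0
4: 0
6: 0
Total: 1 + 1 + 2 + 0 + 0 + 0 = 4

Disagreeing pairs: 4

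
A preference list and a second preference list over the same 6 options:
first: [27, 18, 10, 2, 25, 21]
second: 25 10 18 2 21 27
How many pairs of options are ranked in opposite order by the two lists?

9 pairs

Assign each item its position (1..6) in the first ordering, then rewrite the second ordering as that position sequence:
positions: 27→1, 18→2, 10→3, 2→4, 25→5, 21→6
second ordering as positions: [5, 3, 2, 4, 6, 1]
Discordant pairs = inversions in this position sequence.
5: 3, 2, 4, 1 → 4
3: 2, 1 → 2
2: 1 → 1
4: 1 → 1
6: 1 → 1
1: 0
Total: 4 + 2 + 1 + 1 + 1 + 0 = 9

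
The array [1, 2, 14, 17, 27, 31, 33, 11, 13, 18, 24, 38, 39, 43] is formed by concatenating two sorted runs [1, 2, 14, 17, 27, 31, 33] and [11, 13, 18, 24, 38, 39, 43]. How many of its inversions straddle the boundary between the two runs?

16 split inversions

Take each right-half value and tally the left-half values above it:
r = 11: 14, 17, 27, 31, 33 → 5
r = 13: 14, 17, 27, 31, 33 → 5
r = 18: 27, 31, 33 → 3
r = 24: 27, 31, 33 → 3
r = 38: none → 0
r = 39: none → 0
r = 43: none → 0
Cross-inversions: 5 + 5 + 3 + 3 + 0 + 0 + 0 = 16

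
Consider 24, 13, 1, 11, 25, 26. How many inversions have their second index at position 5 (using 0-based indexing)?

0

The element at index 5 is 26.
Elements before it: 24, 13, 1, 11, 25
None of them are larger than 26.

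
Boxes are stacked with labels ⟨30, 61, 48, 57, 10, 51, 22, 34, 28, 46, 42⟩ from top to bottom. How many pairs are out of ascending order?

For each element, count later entries that are smaller:
30 → 10, 22, 28 → 3
61 → 48, 57, 10, 51, 22, 34, 28, 46, 42 → 9
48 → 10, 22, 34, 28, 46, 42 → 6
57 → 10, 51, 22, 34, 28, 46, 42 → 7
10 → none → 0
51 → 22, 34, 28, 46, 42 → 5
22 → none → 0
34 → 28 → 1
28 → none → 0
46 → 42 → 1
42 → none → 0
Sum: 3 + 9 + 6 + 7 + 0 + 5 + 0 + 1 + 0 + 1 + 0 = 32

32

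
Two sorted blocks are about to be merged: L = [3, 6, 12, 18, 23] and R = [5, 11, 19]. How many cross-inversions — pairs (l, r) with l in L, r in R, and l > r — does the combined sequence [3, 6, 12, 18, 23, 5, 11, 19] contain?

Count, for every r in R, how many entries of L exceed r:
r = 5: 6, 12, 18, 23 → 4
r = 11: 12, 18, 23 → 3
r = 19: 23 → 1
Cross-inversions: 4 + 3 + 1 = 8

There are 8 split inversions.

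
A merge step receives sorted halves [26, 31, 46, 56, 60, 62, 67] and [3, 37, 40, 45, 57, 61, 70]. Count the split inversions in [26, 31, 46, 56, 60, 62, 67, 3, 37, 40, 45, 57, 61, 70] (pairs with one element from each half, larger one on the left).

For each element r of the right run, count left-run elements greater than r:
r = 3: 26, 31, 46, 56, 60, 62, 67 → 7
r = 37: 46, 56, 60, 62, 67 → 5
r = 40: 46, 56, 60, 62, 67 → 5
r = 45: 46, 56, 60, 62, 67 → 5
r = 57: 60, 62, 67 → 3
r = 61: 62, 67 → 2
r = 70: none → 0
Cross-inversions: 7 + 5 + 5 + 5 + 3 + 2 + 0 = 27

27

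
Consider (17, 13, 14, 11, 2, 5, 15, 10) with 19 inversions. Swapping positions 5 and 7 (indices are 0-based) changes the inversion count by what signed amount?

+1

Positions 5 and 7 hold 5 and 10; after swapping, the array is [17, 13, 14, 11, 2, 10, 15, 5].
Sweep left to right; for each value list the smaller values that follow it:
17: 7
13: 4
14: 4
11: 3
2: 0
10: 1
15: 1
5: 0
Sum: 7 + 4 + 4 + 3 + 0 + 1 + 1 + 0 = 20
Change: 20 − 19 = +1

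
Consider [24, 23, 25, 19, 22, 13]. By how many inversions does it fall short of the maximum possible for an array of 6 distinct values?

Maximum inversions for 6 distinct elements is C(6, 2) = 6·5/2 = 15.
Current inversions — for each element, count later smaller elements:
24: 4
23: 3
25: 3
19: 1
22: 1
13: 0
Current total: 4 + 3 + 3 + 1 + 1 + 0 = 12
Shortfall: 15 − 12 = 3

3 inversions short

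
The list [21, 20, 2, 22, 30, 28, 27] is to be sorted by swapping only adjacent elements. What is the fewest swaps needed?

Each adjacent swap fixes exactly one inversion, so the minimum swap count equals the number of inversions.
Count inversions — for each element, later elements that are smaller:
21: 20, 2 → 2
20: 2 → 1
2: none → 0
22: none → 0
30: 28, 27 → 2
28: 27 → 1
27: none → 0
Total inversions: 2 + 1 + 0 + 0 + 2 + 1 + 0 = 6

6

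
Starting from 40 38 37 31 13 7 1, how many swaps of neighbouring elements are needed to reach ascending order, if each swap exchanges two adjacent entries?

21

Each adjacent swap fixes exactly one inversion, so the minimum swap count equals the number of inversions.
Count inversions — for each element, later elements that are smaller:
40: 38, 37, 31, 13, 7, 1 → 6
38: 37, 31, 13, 7, 1 → 5
37: 31, 13, 7, 1 → 4
31: 13, 7, 1 → 3
13: 7, 1 → 2
7: 1 → 1
1: none → 0
Total inversions: 6 + 5 + 4 + 3 + 2 + 1 + 0 = 21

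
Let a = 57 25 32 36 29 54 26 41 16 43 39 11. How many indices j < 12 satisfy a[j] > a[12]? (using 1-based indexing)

The element at index 12 is 11.
Elements before it: 57, 25, 32, 36, 29, 54, 26, 41, 16, 43, 39
Those larger than 11: 57, 25, 32, 36, 29, 54, 26, 41, 16, 43, 39

11 such elements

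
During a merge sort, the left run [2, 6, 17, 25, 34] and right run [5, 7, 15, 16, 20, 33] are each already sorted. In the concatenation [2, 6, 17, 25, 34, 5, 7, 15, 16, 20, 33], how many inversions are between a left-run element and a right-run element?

16

Take each right-half value and tally the left-half values above it:
r = 5: 6, 17, 25, 34 → 4
r = 7: 17, 25, 34 → 3
r = 15: 17, 25, 34 → 3
r = 16: 17, 25, 34 → 3
r = 20: 25, 34 → 2
r = 33: 34 → 1
Cross-inversions: 4 + 3 + 3 + 3 + 2 + 1 = 16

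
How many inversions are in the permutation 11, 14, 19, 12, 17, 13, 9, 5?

Inversions: 19

Sweep left to right; for each value list the smaller values that follow it:
11: 2
14: 4
19: 5
12: 2
17: 3
13: 2
9: 1
5: 0
Sum: 2 + 4 + 5 + 2 + 3 + 2 + 1 + 0 = 19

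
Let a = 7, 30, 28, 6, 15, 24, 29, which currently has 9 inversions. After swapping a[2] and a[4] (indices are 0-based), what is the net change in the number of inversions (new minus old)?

Positions 2 and 4 hold 28 and 15; after swapping, the array is [7, 30, 15, 6, 28, 24, 29].
Element-by-element contributions:
7: 1
30: 5
15: 1
6: 0
28: 1
24: 0
29: 0
Sum: 1 + 5 + 1 + 0 + 1 + 0 + 0 = 8
Change: 8 − 9 = -1

-1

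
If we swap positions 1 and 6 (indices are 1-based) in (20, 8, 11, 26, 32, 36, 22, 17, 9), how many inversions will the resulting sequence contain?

22 inversions

Positions 1 and 6 hold 20 and 36; after swapping, the array is [36, 8, 11, 26, 32, 20, 22, 17, 9].
Count, for each position, how many later elements it exceeds:
36 → 8, 11, 26, 32, 20, 22, 17, 9 → 8
8 → none → 0
11 → 9 → 1
26 → 20, 22, 17, 9 → 4
32 → 20, 22, 17, 9 → 4
20 → 17, 9 → 2
22 → 17, 9 → 2
17 → 9 → 1
9 → none → 0
Sum: 8 + 0 + 1 + 4 + 4 + 2 + 2 + 1 + 0 = 22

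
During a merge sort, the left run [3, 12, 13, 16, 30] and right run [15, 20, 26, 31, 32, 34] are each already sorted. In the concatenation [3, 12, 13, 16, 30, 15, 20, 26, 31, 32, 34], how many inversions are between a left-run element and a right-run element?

For each element r of the right run, count left-run elements greater than r:
r = 15: 16, 30 → 2
r = 20: 30 → 1
r = 26: 30 → 1
r = 31: none → 0
r = 32: none → 0
r = 34: none → 0
Cross-inversions: 2 + 1 + 1 + 0 + 0 + 0 = 4

4 cross-inversions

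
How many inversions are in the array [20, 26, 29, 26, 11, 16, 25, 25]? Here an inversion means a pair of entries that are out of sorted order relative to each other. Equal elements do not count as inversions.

Element-by-element contributions:
20: 2
26: 4
29: 5
26: 4
11: 0
16: 0
25: 0
25: 0
Sum: 2 + 4 + 5 + 4 + 0 + 0 + 0 + 0 = 15

15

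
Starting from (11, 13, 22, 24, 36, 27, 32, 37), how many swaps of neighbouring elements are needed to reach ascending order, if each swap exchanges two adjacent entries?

There are 2 swaps.

Each adjacent swap fixes exactly one inversion, so the minimum swap count equals the number of inversions.
Count inversions — for each element, later elements that are smaller:
11: none → 0
13: none → 0
22: none → 0
24: none → 0
36: 27, 32 → 2
27: none → 0
32: none → 0
37: none → 0
Total inversions: 0 + 0 + 0 + 0 + 2 + 0 + 0 + 0 = 2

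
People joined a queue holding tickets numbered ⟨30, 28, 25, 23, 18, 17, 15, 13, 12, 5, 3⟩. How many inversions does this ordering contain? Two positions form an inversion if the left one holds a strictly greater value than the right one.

Count, for each position, how many later elements it exceeds:
30: 10
28: 9
25: 8
23: 7
18: 6
17: 5
15: 4
13: 3
12: 2
5: 1
3: 0
Sum: 10 + 9 + 8 + 7 + 6 + 5 + 4 + 3 + 2 + 1 + 0 = 55

55 inversions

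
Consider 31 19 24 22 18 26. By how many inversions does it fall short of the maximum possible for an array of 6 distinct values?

Maximum inversions for 6 distinct elements is C(6, 2) = 6·5/2 = 15.
Current inversions — for each element, count later smaller elements:
31: 5
19: 1
24: 2
22: 1
18: 0
26: 0
Current total: 5 + 1 + 2 + 1 + 0 + 0 = 9
Shortfall: 15 − 9 = 6

6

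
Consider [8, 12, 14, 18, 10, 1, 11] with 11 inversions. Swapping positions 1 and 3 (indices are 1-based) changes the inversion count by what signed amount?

Positions 1 and 3 hold 8 and 14; after swapping, the array is [14, 12, 8, 18, 10, 1, 11].
Count, for each position, how many later elements it exceeds:
14 → 12, 8, 10, 1, 11 → 5
12 → 8, 10, 1, 11 → 4
8 → 1 → 1
18 → 10, 1, 11 → 3
10 → 1 → 1
1 → none → 0
11 → none → 0
Sum: 5 + 4 + 1 + 3 + 1 + 0 + 0 = 14
Change: 14 − 11 = +3

+3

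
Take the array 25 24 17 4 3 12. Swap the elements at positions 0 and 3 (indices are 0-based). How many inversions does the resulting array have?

Positions 0 and 3 hold 25 and 4; after swapping, the array is [4, 24, 17, 25, 3, 12].
Element-by-element contributions:
4 → 3 → 1
24 → 17, 3, 12 → 3
17 → 3, 12 → 2
25 → 3, 12 → 2
3 → none → 0
12 → none → 0
Sum: 1 + 3 + 2 + 2 + 0 + 0 = 8

Inversions: 8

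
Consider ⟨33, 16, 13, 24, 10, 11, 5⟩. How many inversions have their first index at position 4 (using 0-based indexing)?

1

The element at index 4 is 10.
Elements after it: 11, 5
Those smaller than 10: 5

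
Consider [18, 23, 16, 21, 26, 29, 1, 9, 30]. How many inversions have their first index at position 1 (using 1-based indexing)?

The element at index 1 is 18.
Elements after it: 23, 16, 21, 26, 29, 1, 9, 30
Those smaller than 18: 16, 1, 9

3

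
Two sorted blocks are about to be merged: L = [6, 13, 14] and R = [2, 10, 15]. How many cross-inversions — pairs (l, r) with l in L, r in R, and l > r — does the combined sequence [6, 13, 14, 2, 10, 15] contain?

Count, for every r in R, how many entries of L exceed r:
r = 2: 6, 13, 14 → 3
r = 10: 13, 14 → 2
r = 15: none → 0
Cross-inversions: 3 + 2 + 0 = 5

5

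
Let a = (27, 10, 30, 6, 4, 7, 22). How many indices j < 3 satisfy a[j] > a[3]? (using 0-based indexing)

The element at index 3 is 6.
Elements before it: 27, 10, 30
Those larger than 6: 27, 10, 30

3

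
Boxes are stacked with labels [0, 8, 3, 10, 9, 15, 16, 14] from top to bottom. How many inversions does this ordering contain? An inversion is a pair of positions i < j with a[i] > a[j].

Count, for each position, how many later elements it exceeds:
0: 0
8: 1
3: 0
10: 1
9: 0
15: 1
16: 1
14: 0
Sum: 0 + 1 + 0 + 1 + 0 + 1 + 1 + 0 = 4

There are 4 inversions.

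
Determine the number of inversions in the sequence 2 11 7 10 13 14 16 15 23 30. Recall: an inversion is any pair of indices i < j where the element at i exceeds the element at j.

Count, for each position, how many later elements it exceeds:
2: 0
11: 2
7: 0
10: 0
13: 0
14: 0
16: 1
15: 0
23: 0
30: 0
Sum: 0 + 2 + 0 + 0 + 0 + 0 + 1 + 0 + 0 + 0 = 3

There are 3 inversions.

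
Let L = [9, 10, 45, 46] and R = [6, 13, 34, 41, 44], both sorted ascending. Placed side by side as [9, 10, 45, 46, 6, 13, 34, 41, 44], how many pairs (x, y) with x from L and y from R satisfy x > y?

12 cross-inversions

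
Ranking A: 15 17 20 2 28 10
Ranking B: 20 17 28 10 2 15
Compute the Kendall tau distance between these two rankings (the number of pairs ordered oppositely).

There are 8 discordant pairs.

Assign each item its position (1..6) in the first ordering, then rewrite the second ordering as that position sequence:
positions: 15→1, 17→2, 20→3, 2→4, 28→5, 10→6
second ordering as positions: [3, 2, 5, 6, 4, 1]
Discordant pairs = inversions in this position sequence.
3: 2, 1 → 2
2: 1 → 1
5: 4, 1 → 2
6: 4, 1 → 2
4: 1 → 1
1: 0
Total: 2 + 1 + 2 + 2 + 1 + 0 = 8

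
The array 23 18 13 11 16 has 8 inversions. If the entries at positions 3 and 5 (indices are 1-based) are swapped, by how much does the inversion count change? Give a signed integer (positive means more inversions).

Positions 3 and 5 hold 13 and 16; after swapping, the array is [23, 18, 16, 11, 13].
Element-by-element contributions:
23: 4
18: 3
16: 2
11: 0
13: 0
Sum: 4 + 3 + 2 + 0 + 0 = 9
Change: 9 − 8 = +1

+1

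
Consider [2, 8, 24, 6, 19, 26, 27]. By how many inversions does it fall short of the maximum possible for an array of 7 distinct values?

Maximum inversions for 7 distinct elements is C(7, 2) = 7·6/2 = 21.
Current inversions — for each element, count later smaller elements:
2: 0
8: 1
24: 2
6: 0
19: 0
26: 0
27: 0
Current total: 0 + 1 + 2 + 0 + 0 + 0 + 0 = 3
Shortfall: 21 − 3 = 18

18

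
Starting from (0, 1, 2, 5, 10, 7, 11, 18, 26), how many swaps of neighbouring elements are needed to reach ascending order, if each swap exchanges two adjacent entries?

1 adjacent swap

Each adjacent swap fixes exactly one inversion, so the minimum swap count equals the number of inversions.
Count inversions — for each element, later elements that are smaller:
0: none → 0
1: none → 0
2: none → 0
5: none → 0
10: 7 → 1
7: none → 0
11: none → 0
18: none → 0
26: none → 0
Total inversions: 0 + 0 + 0 + 0 + 1 + 0 + 0 + 0 + 0 = 1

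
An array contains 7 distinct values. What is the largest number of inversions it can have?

The maximum occurs when the array is in strictly decreasing order: every one of the C(7, 2) pairs is inverted.
C(7, 2) = 7·6/2 = 21

21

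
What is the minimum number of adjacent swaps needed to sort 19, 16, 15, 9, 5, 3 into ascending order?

15

Minimum adjacent swaps = number of inversions (each swap of adjacent out-of-order elements removes one inversion and no swap can remove more).
Count inversions — for each element, later elements that are smaller:
19: 16, 15, 9, 5, 3 → 5
16: 15, 9, 5, 3 → 4
15: 9, 5, 3 → 3
9: 5, 3 → 2
5: 3 → 1
3: none → 0
Total inversions: 5 + 4 + 3 + 2 + 1 + 0 = 15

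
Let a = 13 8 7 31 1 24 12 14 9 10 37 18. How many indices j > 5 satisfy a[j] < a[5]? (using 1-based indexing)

0 such elements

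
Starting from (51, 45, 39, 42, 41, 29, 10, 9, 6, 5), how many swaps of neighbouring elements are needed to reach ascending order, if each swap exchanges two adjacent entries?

The minimum number of adjacent swaps to sort an array equals its inversion count, since every such swap removes exactly one inversion.
Count inversions — for each element, later elements that are smaller:
51: 45, 39, 42, 41, 29, 10, 9, 6, 5 → 9
45: 39, 42, 41, 29, 10, 9, 6, 5 → 8
39: 29, 10, 9, 6, 5 → 5
42: 41, 29, 10, 9, 6, 5 → 6
41: 29, 10, 9, 6, 5 → 5
29: 10, 9, 6, 5 → 4
10: 9, 6, 5 → 3
9: 6, 5 → 2
6: 5 → 1
5: none → 0
Total inversions: 9 + 8 + 5 + 6 + 5 + 4 + 3 + 2 + 1 + 0 = 43

43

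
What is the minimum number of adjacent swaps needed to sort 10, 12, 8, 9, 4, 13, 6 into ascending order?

The minimum number of adjacent swaps to sort an array equals its inversion count, since every such swap removes exactly one inversion.
Count inversions — for each element, later elements that are smaller:
10: 8, 9, 4, 6 → 4
12: 8, 9, 4, 6 → 4
8: 4, 6 → 2
9: 4, 6 → 2
4: none → 0
13: 6 → 1
6: none → 0
Total inversions: 4 + 4 + 2 + 2 + 0 + 1 + 0 = 13

13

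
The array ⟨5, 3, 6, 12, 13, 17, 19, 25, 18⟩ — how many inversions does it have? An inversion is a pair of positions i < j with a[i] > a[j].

3

Element-by-element contributions:
5 → 3 → 1
3 → none → 0
6 → none → 0
12 → none → 0
13 → none → 0
17 → none → 0
19 → 18 → 1
25 → 18 → 1
18 → none → 0
Sum: 1 + 0 + 0 + 0 + 0 + 0 + 1 + 1 + 0 = 3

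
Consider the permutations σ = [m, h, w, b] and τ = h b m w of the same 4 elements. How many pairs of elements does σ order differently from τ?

3

Assign each item its position (1..4) in the first ordering, then rewrite the second ordering as that position sequence:
positions: m→1, h→2, w→3, b→4
second ordering as positions: [2, 4, 1, 3]
Discordant pairs = inversions in this position sequence.
2: 1 → 1
4: 1, 3 → 2
1: 0
3: 0
Total: 1 + 2 + 0 + 0 = 3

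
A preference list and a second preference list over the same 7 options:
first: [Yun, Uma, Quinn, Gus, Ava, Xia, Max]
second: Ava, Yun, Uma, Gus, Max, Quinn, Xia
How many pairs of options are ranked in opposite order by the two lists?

Assign each item its position (1..7) in the first ordering, then rewrite the second ordering as that position sequence:
positions: Yun→1, Uma→2, Quinn→3, Gus→4, Ava→5, Xia→6, Max→7
second ordering as positions: [5, 1, 2, 4, 7, 3, 6]
Discordant pairs = inversions in this position sequence.
5: 1, 2, 4, 3 → 4
1: 0
2: 0
4: 3 → 1
7: 3, 6 → 2
3: 0
6: 0
Total: 4 + 0 + 0 + 1 + 2 + 0 + 0 = 7

7 pairs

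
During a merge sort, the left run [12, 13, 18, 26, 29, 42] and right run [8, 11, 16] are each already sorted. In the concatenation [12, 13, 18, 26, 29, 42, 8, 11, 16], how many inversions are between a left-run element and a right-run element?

For each element r of the right run, count left-run elements greater than r:
r = 8: 12, 13, 18, 26, 29, 42 → 6
r = 11: 12, 13, 18, 26, 29, 42 → 6
r = 16: 18, 26, 29, 42 → 4
Cross-inversions: 6 + 6 + 4 = 16

16 split inversions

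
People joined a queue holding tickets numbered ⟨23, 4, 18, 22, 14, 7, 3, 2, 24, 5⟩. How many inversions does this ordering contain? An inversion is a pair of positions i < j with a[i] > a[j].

29

Element-by-element contributions:
23: 8
4: 2
18: 5
22: 5
14: 4
7: 3
3: 1
2: 0
24: 1
5: 0
Sum: 8 + 2 + 5 + 5 + 4 + 3 + 1 + 0 + 1 + 0 = 29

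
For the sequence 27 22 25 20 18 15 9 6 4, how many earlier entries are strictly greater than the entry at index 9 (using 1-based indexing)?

The element at index 9 is 4.
Elements before it: 27, 22, 25, 20, 18, 15, 9, 6
Those larger than 4: 27, 22, 25, 20, 18, 15, 9, 6

8 such elements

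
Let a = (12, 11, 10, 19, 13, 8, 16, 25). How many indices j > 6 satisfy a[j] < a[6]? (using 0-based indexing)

0

The element at index 6 is 16.
Elements after it: 25
None of them are smaller than 16.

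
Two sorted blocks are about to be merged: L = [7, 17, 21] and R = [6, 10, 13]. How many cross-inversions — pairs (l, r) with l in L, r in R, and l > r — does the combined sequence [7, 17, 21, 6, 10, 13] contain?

Count, for every r in R, how many entries of L exceed r:
r = 6: 7, 17, 21 → 3
r = 10: 17, 21 → 2
r = 13: 17, 21 → 2
Cross-inversions: 3 + 2 + 2 = 7

7 cross-inversions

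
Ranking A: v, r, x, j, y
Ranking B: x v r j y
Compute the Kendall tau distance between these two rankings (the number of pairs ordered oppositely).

Assign each item its position (1..5) in the first ordering, then rewrite the second ordering as that position sequence:
positions: v→1, r→2, x→3, j→4, y→5
second ordering as positions: [3, 1, 2, 4, 5]
Discordant pairs = inversions in this position sequence.
3: 1, 2 → 2
1: 0
2: 0
4: 0
5: 0
Total: 2 + 0 + 0 + 0 + 0 = 2

2 discordant pairs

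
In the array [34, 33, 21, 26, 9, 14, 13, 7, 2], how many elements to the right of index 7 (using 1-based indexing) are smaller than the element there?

The element at index 7 is 13.
Elements after it: 7, 2
Those smaller than 13: 7, 2

2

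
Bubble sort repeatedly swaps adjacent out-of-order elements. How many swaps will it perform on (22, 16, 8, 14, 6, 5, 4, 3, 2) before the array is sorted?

35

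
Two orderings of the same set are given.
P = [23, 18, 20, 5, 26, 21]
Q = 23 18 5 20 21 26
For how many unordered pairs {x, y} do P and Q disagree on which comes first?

Assign each item its position (1..6) in the first ordering, then rewrite the second ordering as that position sequence:
positions: 23→1, 18→2, 20→3, 5→4, 26→5, 21→6
second ordering as positions: [1, 2, 4, 3, 6, 5]
Discordant pairs = inversions in this position sequence.
1: 0
2: 0
4: 3 → 1
3: 0
6: 5 → 1
5: 0
Total: 0 + 0 + 1 + 0 + 1 + 0 = 2

2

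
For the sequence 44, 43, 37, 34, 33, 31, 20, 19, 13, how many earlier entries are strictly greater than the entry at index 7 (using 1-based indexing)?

6

The element at index 7 is 20.
Elements before it: 44, 43, 37, 34, 33, 31
Those larger than 20: 44, 43, 37, 34, 33, 31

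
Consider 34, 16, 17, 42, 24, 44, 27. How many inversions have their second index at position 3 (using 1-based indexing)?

The element at index 3 is 17.
Elements before it: 34, 16
Those larger than 17: 34

1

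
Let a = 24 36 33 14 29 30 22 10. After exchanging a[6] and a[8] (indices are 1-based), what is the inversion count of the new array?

Positions 6 and 8 hold 30 and 10; after swapping, the array is [24, 36, 33, 14, 29, 10, 22, 30].
Count, for each position, how many later elements it exceeds:
24 → 14, 10, 22 → 3
36 → 33, 14, 29, 10, 22, 30 → 6
33 → 14, 29, 10, 22, 30 → 5
14 → 10 → 1
29 → 10, 22 → 2
10 → none → 0
22 → none → 0
30 → none → 0
Sum: 3 + 6 + 5 + 1 + 2 + 0 + 0 + 0 = 17

17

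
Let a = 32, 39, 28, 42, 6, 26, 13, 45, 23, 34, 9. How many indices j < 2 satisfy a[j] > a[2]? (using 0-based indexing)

The element at index 2 is 28.
Elements before it: 32, 39
Those larger than 28: 32, 39

2 such elements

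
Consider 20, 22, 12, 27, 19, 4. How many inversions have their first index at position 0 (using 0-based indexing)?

The element at index 0 is 20.
Elements after it: 22, 12, 27, 19, 4
Those smaller than 20: 12, 19, 4

3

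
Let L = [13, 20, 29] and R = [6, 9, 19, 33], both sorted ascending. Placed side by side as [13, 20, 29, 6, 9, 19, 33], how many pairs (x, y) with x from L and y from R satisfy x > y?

8

Count, for every r in R, how many entries of L exceed r:
r = 6: 13, 20, 29 → 3
r = 9: 13, 20, 29 → 3
r = 19: 20, 29 → 2
r = 33: none → 0
Cross-inversions: 3 + 3 + 2 + 0 = 8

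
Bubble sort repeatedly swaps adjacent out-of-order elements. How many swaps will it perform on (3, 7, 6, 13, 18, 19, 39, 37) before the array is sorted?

Swaps: 2

Minimum adjacent swaps = number of inversions (each swap of adjacent out-of-order elements removes one inversion and no swap can remove more).
Count inversions — for each element, later elements that are smaller:
3: none → 0
7: 6 → 1
6: none → 0
13: none → 0
18: none → 0
19: none → 0
39: 37 → 1
37: none → 0
Total inversions: 0 + 1 + 0 + 0 + 0 + 0 + 1 + 0 = 2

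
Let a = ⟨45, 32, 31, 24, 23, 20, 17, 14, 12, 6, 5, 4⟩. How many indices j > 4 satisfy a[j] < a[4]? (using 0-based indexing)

7 such elements

The element at index 4 is 23.
Elements after it: 20, 17, 14, 12, 6, 5, 4
Those smaller than 23: 20, 17, 14, 12, 6, 5, 4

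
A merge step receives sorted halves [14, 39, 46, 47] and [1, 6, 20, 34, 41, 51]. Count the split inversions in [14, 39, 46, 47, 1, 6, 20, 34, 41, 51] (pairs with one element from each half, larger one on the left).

There are 16 cross-inversions.

Count, for every r in R, how many entries of L exceed r:
r = 1: 14, 39, 46, 47 → 4
r = 6: 14, 39, 46, 47 → 4
r = 20: 39, 46, 47 → 3
r = 34: 39, 46, 47 → 3
r = 41: 46, 47 → 2
r = 51: none → 0
Cross-inversions: 4 + 4 + 3 + 3 + 2 + 0 = 16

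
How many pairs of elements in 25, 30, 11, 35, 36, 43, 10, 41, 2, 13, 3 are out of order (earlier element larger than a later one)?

For each element, count later entries that are smaller:
25 → 11, 10, 2, 13, 3 → 5
30 → 11, 10, 2, 13, 3 → 5
11 → 10, 2, 3 → 3
35 → 10, 2, 13, 3 → 4
36 → 10, 2, 13, 3 → 4
43 → 10, 41, 2, 13, 3 → 5
10 → 2, 3 → 2
41 → 2, 13, 3 → 3
2 → none → 0
13 → 3 → 1
3 → none → 0
Sum: 5 + 5 + 3 + 4 + 4 + 5 + 2 + 3 + 0 + 1 + 0 = 32

32 out-of-order pairs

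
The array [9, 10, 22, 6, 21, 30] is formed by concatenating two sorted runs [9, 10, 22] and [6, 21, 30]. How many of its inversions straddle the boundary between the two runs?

Take each right-half value and tally the left-half values above it:
r = 6: 9, 10, 22 → 3
r = 21: 22 → 1
r = 30: none → 0
Cross-inversions: 3 + 1 + 0 = 4

There are 4 split inversions.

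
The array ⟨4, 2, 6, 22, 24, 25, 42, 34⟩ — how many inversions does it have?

2 inversions

Sweep left to right; for each value list the smaller values that follow it:
4 → 2 → 1
2 → none → 0
6 → none → 0
22 → none → 0
24 → none → 0
25 → none → 0
42 → 34 → 1
34 → none → 0
Sum: 1 + 0 + 0 + 0 + 0 + 0 + 1 + 0 = 2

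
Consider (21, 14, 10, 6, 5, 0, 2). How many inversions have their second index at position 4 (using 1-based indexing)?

The element at index 4 is 6.
Elements before it: 21, 14, 10
Those larger than 6: 21, 14, 10

3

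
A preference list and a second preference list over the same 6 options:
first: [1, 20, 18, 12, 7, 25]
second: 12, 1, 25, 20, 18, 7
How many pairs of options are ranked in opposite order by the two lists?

Assign each item its position (1..6) in the first ordering, then rewrite the second ordering as that position sequence:
positions: 1→1, 20→2, 18→3, 12→4, 7→5, 25→6
second ordering as positions: [4, 1, 6, 2, 3, 5]
Discordant pairs = inversions in this position sequence.
4: 1, 2, 3 → 3
1: 0
6: 2, 3, 5 → 3
2: 0
3: 0
5: 0
Total: 3 + 0 + 3 + 0 + 0 + 0 = 6

6 pairs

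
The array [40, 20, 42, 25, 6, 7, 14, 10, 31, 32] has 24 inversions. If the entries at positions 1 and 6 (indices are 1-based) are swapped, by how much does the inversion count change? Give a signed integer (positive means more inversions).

Positions 1 and 6 hold 40 and 7; after swapping, the array is [7, 20, 42, 25, 6, 40, 14, 10, 31, 32].
For each element, count later entries that are smaller:
7 → 6 → 1
20 → 6, 14, 10 → 3
42 → 25, 6, 40, 14, 10, 31, 32 → 7
25 → 6, 14, 10 → 3
6 → none → 0
40 → 14, 10, 31, 32 → 4
14 → 10 → 1
10 → none → 0
31 → none → 0
32 → none → 0
Sum: 1 + 3 + 7 + 3 + 0 + 4 + 1 + 0 + 0 + 0 = 19
Change: 19 − 24 = -5

-5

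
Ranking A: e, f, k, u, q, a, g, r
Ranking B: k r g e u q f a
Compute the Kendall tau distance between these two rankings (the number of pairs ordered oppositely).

15 discordant pairs

Assign each item its position (1..8) in the first ordering, then rewrite the second ordering as that position sequence:
positions: e→1, f→2, k→3, u→4, q→5, a→6, g→7, r→8
second ordering as positions: [3, 8, 7, 1, 4, 5, 2, 6]
Discordant pairs = inversions in this position sequence.
3: 1, 2 → 2
8: 7, 1, 4, 5, 2, 6 → 6
7: 1, 4, 5, 2, 6 → 5
1: 0
4: 2 → 1
5: 2 → 1
2: 0
6: 0
Total: 2 + 6 + 5 + 0 + 1 + 1 + 0 + 0 = 15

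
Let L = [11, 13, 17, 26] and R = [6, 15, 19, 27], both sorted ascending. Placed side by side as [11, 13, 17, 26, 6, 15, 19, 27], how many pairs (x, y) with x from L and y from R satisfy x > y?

Take each right-half value and tally the left-half values above it:
r = 6: 11, 13, 17, 26 → 4
r = 15: 17, 26 → 2
r = 19: 26 → 1
r = 27: none → 0
Cross-inversions: 4 + 2 + 1 + 0 = 7

7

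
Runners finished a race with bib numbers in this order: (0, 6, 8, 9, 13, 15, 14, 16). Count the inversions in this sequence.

Element-by-element contributions:
0 → none → 0
6 → none → 0
8 → none → 0
9 → none → 0
13 → none → 0
15 → 14 → 1
14 → none → 0
16 → none → 0
Sum: 0 + 0 + 0 + 0 + 0 + 1 + 0 + 0 = 1

1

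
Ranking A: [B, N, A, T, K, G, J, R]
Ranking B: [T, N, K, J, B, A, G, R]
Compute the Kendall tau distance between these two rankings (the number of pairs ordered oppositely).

Assign each item its position (1..8) in the first ordering, then rewrite the second ordering as that position sequence:
positions: B→1, N→2, A→3, T→4, K→5, G→6, J→7, R→8
second ordering as positions: [4, 2, 5, 7, 1, 3, 6, 8]
Discordant pairs = inversions in this position sequence.
4: 2, 1, 3 → 3
2: 1 → 1
5: 1, 3 → 2
7: 1, 3, 6 → 3
1: 0
3: 0
6: 0
8: 0
Total: 3 + 1 + 2 + 3 + 0 + 0 + 0 + 0 = 9

9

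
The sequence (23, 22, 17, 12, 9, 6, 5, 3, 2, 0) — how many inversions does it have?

Count, for each position, how many later elements it exceeds:
23 → 22, 17, 12, 9, 6, 5, 3, 2, 0 → 9
22 → 17, 12, 9, 6, 5, 3, 2, 0 → 8
17 → 12, 9, 6, 5, 3, 2, 0 → 7
12 → 9, 6, 5, 3, 2, 0 → 6
9 → 6, 5, 3, 2, 0 → 5
6 → 5, 3, 2, 0 → 4
5 → 3, 2, 0 → 3
3 → 2, 0 → 2
2 → 0 → 1
0 → none → 0
Sum: 9 + 8 + 7 + 6 + 5 + 4 + 3 + 2 + 1 + 0 = 45

45 out-of-order pairs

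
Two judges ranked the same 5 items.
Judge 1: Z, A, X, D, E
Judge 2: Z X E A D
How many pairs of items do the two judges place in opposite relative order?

3 discordant pairs

Assign each item its position (1..5) in the first ordering, then rewrite the second ordering as that position sequence:
positions: Z→1, A→2, X→3, D→4, E→5
second ordering as positions: [1, 3, 5, 2, 4]
Discordant pairs = inversions in this position sequence.
1: 0
3: 2 → 1
5: 2, 4 → 2
2: 0
4: 0
Total: 0 + 1 + 2 + 0 + 0 = 3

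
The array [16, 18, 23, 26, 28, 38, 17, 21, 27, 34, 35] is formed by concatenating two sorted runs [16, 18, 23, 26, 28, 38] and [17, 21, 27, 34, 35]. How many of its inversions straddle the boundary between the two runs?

13 split inversions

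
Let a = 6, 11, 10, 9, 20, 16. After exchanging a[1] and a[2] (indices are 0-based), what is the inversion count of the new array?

Positions 1 and 2 hold 11 and 10; after swapping, the array is [6, 10, 11, 9, 20, 16].
Sweep left to right; for each value list the smaller values that follow it:
6: 0
10: 1
11: 1
9: 0
20: 1
16: 0
Sum: 0 + 1 + 1 + 0 + 1 + 0 = 3

3 inversions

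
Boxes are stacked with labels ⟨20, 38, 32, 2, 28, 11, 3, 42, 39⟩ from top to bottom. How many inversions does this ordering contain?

16 out-of-order pairs

Element-by-element contributions:
20 → 2, 11, 3 → 3
38 → 32, 2, 28, 11, 3 → 5
32 → 2, 28, 11, 3 → 4
2 → none → 0
28 → 11, 3 → 2
11 → 3 → 1
3 → none → 0
42 → 39 → 1
39 → none → 0
Sum: 3 + 5 + 4 + 0 + 2 + 1 + 0 + 1 + 0 = 16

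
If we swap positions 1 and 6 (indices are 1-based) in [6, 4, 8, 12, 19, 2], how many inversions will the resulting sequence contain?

Positions 1 and 6 hold 6 and 2; after swapping, the array is [2, 4, 8, 12, 19, 6].
For each element, count later entries that are smaller:
2 → none → 0
4 → none → 0
8 → 6 → 1
12 → 6 → 1
19 → 6 → 1
6 → none → 0
Sum: 0 + 0 + 1 + 1 + 1 + 0 = 3

3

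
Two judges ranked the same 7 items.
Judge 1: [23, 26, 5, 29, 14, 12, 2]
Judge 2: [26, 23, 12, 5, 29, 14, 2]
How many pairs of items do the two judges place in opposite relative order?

Assign each item its position (1..7) in the first ordering, then rewrite the second ordering as that position sequence:
positions: 23→1, 26→2, 5→3, 29→4, 14→5, 12→6, 2→7
second ordering as positions: [2, 1, 6, 3, 4, 5, 7]
Discordant pairs = inversions in this position sequence.
2: 1 → 1
1: 0
6: 3, 4, 5 → 3
3: 0
4: 0
5: 0
7: 0
Total: 1 + 0 + 3 + 0 + 0 + 0 + 0 = 4

There are 4 discordant pairs.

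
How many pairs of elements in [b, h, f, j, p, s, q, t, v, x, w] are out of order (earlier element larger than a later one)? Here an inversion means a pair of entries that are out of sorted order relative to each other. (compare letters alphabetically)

3

Element-by-element contributions:
b → none → 0
h → f → 1
f → none → 0
j → none → 0
p → none → 0
s → q → 1
q → none → 0
t → none → 0
v → none → 0
x → w → 1
w → none → 0
Sum: 0 + 1 + 0 + 0 + 0 + 1 + 0 + 0 + 0 + 1 + 0 = 3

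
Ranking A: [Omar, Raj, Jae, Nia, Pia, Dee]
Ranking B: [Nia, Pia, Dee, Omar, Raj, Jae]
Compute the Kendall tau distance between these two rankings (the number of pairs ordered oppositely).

Assign each item its position (1..6) in the first ordering, then rewrite the second ordering as that position sequence:
positions: Omar→1, Raj→2, Jae→3, Nia→4, Pia→5, Dee→6
second ordering as positions: [4, 5, 6, 1, 2, 3]
Discordant pairs = inversions in this position sequence.
4: 1, 2, 3 → 3
5: 1, 2, 3 → 3
6: 1, 2, 3 → 3
1: 0
2: 0
3: 0
Total: 3 + 3 + 3 + 0 + 0 + 0 = 9

9 discordant pairs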